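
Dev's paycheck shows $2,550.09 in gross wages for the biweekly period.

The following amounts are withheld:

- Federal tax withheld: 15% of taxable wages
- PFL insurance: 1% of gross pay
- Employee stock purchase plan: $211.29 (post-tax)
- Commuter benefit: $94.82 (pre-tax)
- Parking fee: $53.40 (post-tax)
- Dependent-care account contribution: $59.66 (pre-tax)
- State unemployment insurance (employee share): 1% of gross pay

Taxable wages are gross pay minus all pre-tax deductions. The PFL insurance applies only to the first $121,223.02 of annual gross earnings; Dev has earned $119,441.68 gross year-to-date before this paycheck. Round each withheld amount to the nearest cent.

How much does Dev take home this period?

$1,728.27

Commuter benefit: $94.82
Dependent-care account contribution: $59.66
Pre-tax total = $94.82 + $59.66 = $154.48
Taxable wages = $2,550.09 − $154.48 = $2,395.61
Federal tax withheld: $2,395.61 × 0.15 = $359.34
State unemployment insurance (employee share): $2,550.09 × 0.01 = $25.50
PFL insurance: only $121,223.02 − $119,441.68 = $1,781.34 of this check is subject → $1,781.34 × 0.01 = $17.81
Employee stock purchase plan: $211.29
Parking fee: $53.40
Total deductions = $94.82 + $59.66 + $359.34 + $25.50 + $17.81 + $211.29 + $53.40 = $821.82
Net pay = $2,550.09 − $821.82 = $1,728.27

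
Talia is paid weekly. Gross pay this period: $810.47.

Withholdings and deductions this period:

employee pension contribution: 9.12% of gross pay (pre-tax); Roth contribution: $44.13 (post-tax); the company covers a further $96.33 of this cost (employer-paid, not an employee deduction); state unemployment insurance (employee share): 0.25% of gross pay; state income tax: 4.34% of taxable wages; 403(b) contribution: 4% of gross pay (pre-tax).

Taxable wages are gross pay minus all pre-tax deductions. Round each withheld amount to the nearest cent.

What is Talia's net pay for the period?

$627.42

Employee pension contribution: $810.47 × 0.0912 = $73.91
403(b) contribution: $810.47 × 0.04 = $32.42
Pre-tax total = $73.91 + $32.42 = $106.33
Taxable wages = $810.47 − $106.33 = $704.14
State income tax: $704.14 × 0.0434 = $30.56
State unemployment insurance (employee share): $810.47 × 0.0025 = $2.03
Roth contribution: $44.13
(Employer's $96.33 toward Roth contribution is not withheld from the employee.)
Total deductions = $73.91 + $32.42 + $30.56 + $2.03 + $44.13 = $183.05
Net pay = $810.47 − $183.05 = $627.42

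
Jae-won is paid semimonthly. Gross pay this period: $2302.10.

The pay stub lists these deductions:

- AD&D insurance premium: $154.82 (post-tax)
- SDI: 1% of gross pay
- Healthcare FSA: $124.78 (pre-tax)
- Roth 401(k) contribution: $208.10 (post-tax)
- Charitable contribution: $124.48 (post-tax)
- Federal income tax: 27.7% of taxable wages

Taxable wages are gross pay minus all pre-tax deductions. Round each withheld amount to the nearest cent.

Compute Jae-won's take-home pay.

Healthcare FSA: $124.78
Taxable wages = $2302.10 − $124.78 = $2177.32
Federal income tax: $2177.32 × 0.277 = $603.12
SDI: $2302.10 × 0.01 = $23.02
Roth 401(k) contribution: $208.10
AD&D insurance premium: $154.82
Charitable contribution: $124.48
Total deductions = $124.78 + $603.12 + $23.02 + $208.10 + $154.82 + $124.48 = $1238.32
Net pay = $2302.10 − $1238.32 = $1063.78

$1063.78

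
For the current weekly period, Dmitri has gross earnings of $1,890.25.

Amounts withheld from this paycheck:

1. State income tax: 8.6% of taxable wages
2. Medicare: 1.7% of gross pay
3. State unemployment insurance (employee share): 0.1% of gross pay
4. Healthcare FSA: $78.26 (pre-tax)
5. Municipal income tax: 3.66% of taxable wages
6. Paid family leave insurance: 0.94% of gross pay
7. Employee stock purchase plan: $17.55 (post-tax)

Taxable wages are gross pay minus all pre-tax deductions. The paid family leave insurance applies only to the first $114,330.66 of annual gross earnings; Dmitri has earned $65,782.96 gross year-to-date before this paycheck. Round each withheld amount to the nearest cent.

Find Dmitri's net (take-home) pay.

Healthcare FSA: $78.26
Taxable wages = $1,890.25 − $78.26 = $1,811.99
State income tax: $1,811.99 × 0.086 = $155.83
Municipal income tax: $1,811.99 × 0.0366 = $66.32
State unemployment insurance (employee share): $1,890.25 × 0.001 = $1.89
Medicare: $1,890.25 × 0.017 = $32.13
Paid family leave insurance: cap not yet reached, full $1,890.25 is subject → $1,890.25 × 0.0094 = $17.77
Employee stock purchase plan: $17.55
Total deductions = $78.26 + $155.83 + $66.32 + $1.89 + $32.13 + $17.77 + $17.55 = $369.75
Net pay = $1,890.25 − $369.75 = $1,520.50

$1,520.50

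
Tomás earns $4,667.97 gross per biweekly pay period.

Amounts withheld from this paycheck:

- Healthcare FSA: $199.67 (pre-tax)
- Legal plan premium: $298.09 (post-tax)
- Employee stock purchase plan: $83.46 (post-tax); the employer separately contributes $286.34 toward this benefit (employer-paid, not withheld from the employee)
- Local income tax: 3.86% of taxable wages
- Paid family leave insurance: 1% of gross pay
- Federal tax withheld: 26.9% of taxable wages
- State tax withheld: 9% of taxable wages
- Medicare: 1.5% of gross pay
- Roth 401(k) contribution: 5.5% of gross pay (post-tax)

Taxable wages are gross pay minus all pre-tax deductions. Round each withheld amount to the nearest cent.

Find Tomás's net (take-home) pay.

$1,936.71

Healthcare FSA: $199.67
Taxable wages = $4,667.97 − $199.67 = $4,468.30
Federal tax withheld: $4,468.30 × 0.269 = $1,201.97
State tax withheld: $4,468.30 × 0.09 = $402.15
Local income tax: $4,468.30 × 0.0386 = $172.48
Paid family leave insurance: $4,667.97 × 0.01 = $46.68
Medicare: $4,667.97 × 0.015 = $70.02
Roth 401(k) contribution: $4,667.97 × 0.055 = $256.74
Legal plan premium: $298.09
Employee stock purchase plan: $83.46
(Employer's $286.34 toward employee stock purchase plan is not withheld from the employee.)
Total deductions = $199.67 + $1,201.97 + $402.15 + $172.48 + $46.68 + $70.02 + $256.74 + $298.09 + $83.46 = $2,731.26
Net pay = $4,667.97 − $2,731.26 = $1,936.71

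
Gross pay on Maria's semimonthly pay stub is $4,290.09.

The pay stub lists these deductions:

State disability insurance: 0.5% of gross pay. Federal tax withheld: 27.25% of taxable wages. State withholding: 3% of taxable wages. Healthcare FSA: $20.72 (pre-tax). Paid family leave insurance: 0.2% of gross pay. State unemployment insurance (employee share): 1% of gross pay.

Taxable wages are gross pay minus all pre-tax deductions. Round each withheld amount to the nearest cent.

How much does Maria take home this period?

$2,904.96

Healthcare FSA: $20.72
Taxable wages = $4,290.09 − $20.72 = $4,269.37
State withholding: $4,269.37 × 0.03 = $128.08
Federal tax withheld: $4,269.37 × 0.2725 = $1,163.40
State unemployment insurance (employee share): $4,290.09 × 0.01 = $42.90
Paid family leave insurance: $4,290.09 × 0.002 = $8.58
State disability insurance: $4,290.09 × 0.005 = $21.45
Total deductions = $20.72 + $128.08 + $1,163.40 + $42.90 + $8.58 + $21.45 = $1,385.13
Net pay = $4,290.09 − $1,385.13 = $2,904.96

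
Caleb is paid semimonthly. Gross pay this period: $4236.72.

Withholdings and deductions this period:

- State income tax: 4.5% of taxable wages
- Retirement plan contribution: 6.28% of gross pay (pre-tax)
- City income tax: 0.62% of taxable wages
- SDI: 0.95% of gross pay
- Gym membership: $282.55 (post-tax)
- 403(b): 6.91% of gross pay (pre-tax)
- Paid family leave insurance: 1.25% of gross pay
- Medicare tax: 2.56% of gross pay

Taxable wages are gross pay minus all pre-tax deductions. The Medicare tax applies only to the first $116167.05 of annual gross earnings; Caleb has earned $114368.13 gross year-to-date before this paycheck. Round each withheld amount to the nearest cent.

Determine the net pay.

$3067.77

403(b): $4236.72 × 0.0691 = $292.76
Retirement plan contribution: $4236.72 × 0.0628 = $266.07
Pre-tax total = $292.76 + $266.07 = $558.83
Taxable wages = $4236.72 − $558.83 = $3677.89
State income tax: $3677.89 × 0.045 = $165.51
City income tax: $3677.89 × 0.0062 = $22.80
Paid family leave insurance: $4236.72 × 0.0125 = $52.96
Medicare tax: only $116167.05 − $114368.13 = $1798.92 of this check is subject → $1798.92 × 0.0256 = $46.05
SDI: $4236.72 × 0.0095 = $40.25
Gym membership: $282.55
Total deductions = $292.76 + $266.07 + $165.51 + $22.80 + $52.96 + $46.05 + $40.25 + $282.55 = $1168.95
Net pay = $4236.72 − $1168.95 = $3067.77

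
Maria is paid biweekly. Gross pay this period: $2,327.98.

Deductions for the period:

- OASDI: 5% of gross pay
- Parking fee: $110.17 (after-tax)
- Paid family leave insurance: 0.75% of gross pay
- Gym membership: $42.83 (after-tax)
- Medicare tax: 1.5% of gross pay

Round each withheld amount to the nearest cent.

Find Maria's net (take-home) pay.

$2,006.20

Paid family leave insurance: $2,327.98 × 0.0075 = $17.46
Medicare tax: $2,327.98 × 0.015 = $34.92
OASDI: $2,327.98 × 0.05 = $116.40
Parking fee: $110.17
Gym membership: $42.83
Total deductions = $17.46 + $34.92 + $116.40 + $110.17 + $42.83 = $321.78
Net pay = $2,327.98 − $321.78 = $2,006.20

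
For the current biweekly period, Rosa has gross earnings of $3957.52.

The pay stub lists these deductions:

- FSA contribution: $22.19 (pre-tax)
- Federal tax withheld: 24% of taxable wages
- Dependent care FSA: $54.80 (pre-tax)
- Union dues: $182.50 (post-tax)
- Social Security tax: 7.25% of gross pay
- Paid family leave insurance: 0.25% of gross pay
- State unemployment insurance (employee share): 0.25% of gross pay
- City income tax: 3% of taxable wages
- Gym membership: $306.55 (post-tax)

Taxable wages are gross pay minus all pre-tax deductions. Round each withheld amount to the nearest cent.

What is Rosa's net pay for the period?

$2037.03

FSA contribution: $22.19
Dependent care FSA: $54.80
Pre-tax total = $22.19 + $54.80 = $76.99
Taxable wages = $3957.52 − $76.99 = $3880.53
City income tax: $3880.53 × 0.03 = $116.42
Federal tax withheld: $3880.53 × 0.24 = $931.33
State unemployment insurance (employee share): $3957.52 × 0.0025 = $9.89
Social Security tax: $3957.52 × 0.0725 = $286.92
Paid family leave insurance: $3957.52 × 0.0025 = $9.89
Gym membership: $306.55
Union dues: $182.50
Total deductions = $22.19 + $54.80 + $116.42 + $931.33 + $9.89 + $286.92 + $9.89 + $306.55 + $182.50 = $1920.49
Net pay = $3957.52 − $1920.49 = $2037.03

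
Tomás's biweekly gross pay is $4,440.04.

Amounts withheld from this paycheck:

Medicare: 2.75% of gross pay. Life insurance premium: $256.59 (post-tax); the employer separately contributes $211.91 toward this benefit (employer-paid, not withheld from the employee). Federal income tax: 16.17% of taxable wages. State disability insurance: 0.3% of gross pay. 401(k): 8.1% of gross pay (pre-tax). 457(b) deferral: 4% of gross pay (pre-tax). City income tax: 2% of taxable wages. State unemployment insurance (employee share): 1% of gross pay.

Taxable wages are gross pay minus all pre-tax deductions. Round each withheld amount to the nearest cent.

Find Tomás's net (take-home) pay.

$2,757.25

457(b) deferral: $4,440.04 × 0.04 = $177.60
401(k): $4,440.04 × 0.081 = $359.64
Pre-tax total = $177.60 + $359.64 = $537.24
Taxable wages = $4,440.04 − $537.24 = $3,902.80
City income tax: $3,902.80 × 0.02 = $78.06
Federal income tax: $3,902.80 × 0.1617 = $631.08
State unemployment insurance (employee share): $4,440.04 × 0.01 = $44.40
State disability insurance: $4,440.04 × 0.003 = $13.32
Medicare: $4,440.04 × 0.0275 = $122.10
Life insurance premium: $256.59
(Employer's $211.91 toward life insurance premium is not withheld from the employee.)
Total deductions = $177.60 + $359.64 + $78.06 + $631.08 + $44.40 + $13.32 + $122.10 + $256.59 = $1,682.79
Net pay = $4,440.04 − $1,682.79 = $2,757.25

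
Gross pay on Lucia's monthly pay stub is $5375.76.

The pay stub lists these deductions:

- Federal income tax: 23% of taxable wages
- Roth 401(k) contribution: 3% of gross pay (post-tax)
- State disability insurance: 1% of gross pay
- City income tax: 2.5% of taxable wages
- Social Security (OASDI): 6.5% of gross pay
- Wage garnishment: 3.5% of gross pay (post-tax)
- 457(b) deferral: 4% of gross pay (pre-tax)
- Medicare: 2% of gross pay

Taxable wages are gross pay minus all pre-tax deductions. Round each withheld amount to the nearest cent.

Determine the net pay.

457(b) deferral: $5375.76 × 0.04 = $215.03
Taxable wages = $5375.76 − $215.03 = $5160.73
City income tax: $5160.73 × 0.025 = $129.02
Federal income tax: $5160.73 × 0.23 = $1186.97
Social Security (OASDI): $5375.76 × 0.065 = $349.42
Medicare: $5375.76 × 0.02 = $107.52
State disability insurance: $5375.76 × 0.01 = $53.76
Roth 401(k) contribution: $5375.76 × 0.03 = $161.27
Wage garnishment: $5375.76 × 0.035 = $188.15
Total deductions = $215.03 + $129.02 + $1186.97 + $349.42 + $107.52 + $53.76 + $161.27 + $188.15 = $2391.14
Net pay = $5375.76 − $2391.14 = $2984.62

$2984.62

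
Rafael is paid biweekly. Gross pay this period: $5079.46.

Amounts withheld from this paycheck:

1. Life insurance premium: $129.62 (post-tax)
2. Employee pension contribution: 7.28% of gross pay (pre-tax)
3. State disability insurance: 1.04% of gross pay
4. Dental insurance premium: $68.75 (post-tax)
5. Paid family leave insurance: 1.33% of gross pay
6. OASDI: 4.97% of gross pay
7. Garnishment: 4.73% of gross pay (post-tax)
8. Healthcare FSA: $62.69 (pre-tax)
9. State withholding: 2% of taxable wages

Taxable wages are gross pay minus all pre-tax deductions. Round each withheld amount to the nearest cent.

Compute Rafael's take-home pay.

Employee pension contribution: $5079.46 × 0.0728 = $369.78
Healthcare FSA: $62.69
Pre-tax total = $369.78 + $62.69 = $432.47
Taxable wages = $5079.46 − $432.47 = $4646.99
State withholding: $4646.99 × 0.02 = $92.94
State disability insurance: $5079.46 × 0.0104 = $52.83
OASDI: $5079.46 × 0.0497 = $252.45
Paid family leave insurance: $5079.46 × 0.0133 = $67.56
Dental insurance premium: $68.75
Garnishment: $5079.46 × 0.0473 = $240.26
Life insurance premium: $129.62
Total deductions = $369.78 + $62.69 + $92.94 + $52.83 + $252.45 + $67.56 + $68.75 + $240.26 + $129.62 = $1336.88
Net pay = $5079.46 − $1336.88 = $3742.58

$3742.58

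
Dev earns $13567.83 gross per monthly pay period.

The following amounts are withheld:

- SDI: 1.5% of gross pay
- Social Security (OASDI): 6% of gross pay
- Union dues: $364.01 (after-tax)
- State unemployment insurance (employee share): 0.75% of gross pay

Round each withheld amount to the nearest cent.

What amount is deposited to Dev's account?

State unemployment insurance (employee share): $13567.83 × 0.0075 = $101.76
SDI: $13567.83 × 0.015 = $203.52
Social Security (OASDI): $13567.83 × 0.06 = $814.07
Union dues: $364.01
Total deductions = $101.76 + $203.52 + $814.07 + $364.01 = $1483.36
Net pay = $13567.83 − $1483.36 = $12084.47

$12084.47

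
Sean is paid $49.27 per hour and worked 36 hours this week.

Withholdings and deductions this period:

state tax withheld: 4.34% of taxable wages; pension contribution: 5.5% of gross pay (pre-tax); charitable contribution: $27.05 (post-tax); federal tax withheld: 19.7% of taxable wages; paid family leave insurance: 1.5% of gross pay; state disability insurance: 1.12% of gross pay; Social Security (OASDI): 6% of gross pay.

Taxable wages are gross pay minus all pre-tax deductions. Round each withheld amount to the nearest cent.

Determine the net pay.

Gross pay: 36 × $49.27 = $1773.72
Pension contribution: $1773.72 × 0.055 = $97.55
Taxable wages = $1773.72 − $97.55 = $1676.17
Federal tax withheld: $1676.17 × 0.197 = $330.21
State tax withheld: $1676.17 × 0.0434 = $72.75
Social Security (OASDI): $1773.72 × 0.06 = $106.42
State disability insurance: $1773.72 × 0.0112 = $19.87
Paid family leave insurance: $1773.72 × 0.015 = $26.61
Charitable contribution: $27.05
Total deductions = $97.55 + $330.21 + $72.75 + $106.42 + $19.87 + $26.61 + $27.05 = $680.46
Net pay = $1773.72 − $680.46 = $1093.26

$1093.26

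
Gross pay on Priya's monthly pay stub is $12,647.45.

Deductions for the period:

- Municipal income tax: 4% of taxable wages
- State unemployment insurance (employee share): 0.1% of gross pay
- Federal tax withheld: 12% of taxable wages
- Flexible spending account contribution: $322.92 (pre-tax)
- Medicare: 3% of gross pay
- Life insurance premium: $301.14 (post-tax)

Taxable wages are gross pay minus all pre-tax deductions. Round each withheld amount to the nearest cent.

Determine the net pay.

$9,659.40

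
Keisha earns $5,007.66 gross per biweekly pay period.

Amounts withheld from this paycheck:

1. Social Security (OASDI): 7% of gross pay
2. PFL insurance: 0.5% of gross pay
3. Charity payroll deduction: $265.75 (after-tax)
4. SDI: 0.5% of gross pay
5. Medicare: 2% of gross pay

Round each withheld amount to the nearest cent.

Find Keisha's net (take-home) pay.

$4,241.14

PFL insurance: $5,007.66 × 0.005 = $25.04
Medicare: $5,007.66 × 0.02 = $100.15
SDI: $5,007.66 × 0.005 = $25.04
Social Security (OASDI): $5,007.66 × 0.07 = $350.54
Charity payroll deduction: $265.75
Total deductions = $25.04 + $100.15 + $25.04 + $350.54 + $265.75 = $766.52
Net pay = $5,007.66 − $766.52 = $4,241.14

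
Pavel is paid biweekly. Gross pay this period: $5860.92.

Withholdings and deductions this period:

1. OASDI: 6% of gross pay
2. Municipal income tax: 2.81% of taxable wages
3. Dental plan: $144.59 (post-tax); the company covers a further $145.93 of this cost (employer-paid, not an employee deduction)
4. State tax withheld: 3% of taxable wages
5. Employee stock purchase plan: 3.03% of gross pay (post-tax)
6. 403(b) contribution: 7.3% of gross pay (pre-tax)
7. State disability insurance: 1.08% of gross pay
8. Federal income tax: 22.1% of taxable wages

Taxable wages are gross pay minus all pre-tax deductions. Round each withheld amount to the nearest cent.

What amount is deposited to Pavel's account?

403(b) contribution: $5860.92 × 0.073 = $427.85
Taxable wages = $5860.92 − $427.85 = $5433.07
Federal income tax: $5433.07 × 0.221 = $1200.71
State tax withheld: $5433.07 × 0.03 = $162.99
Municipal income tax: $5433.07 × 0.0281 = $152.67
State disability insurance: $5860.92 × 0.0108 = $63.30
OASDI: $5860.92 × 0.06 = $351.66
Employee stock purchase plan: $5860.92 × 0.0303 = $177.59
Dental plan: $144.59
(Employer's $145.93 toward dental plan is not withheld from the employee.)
Total deductions = $427.85 + $1200.71 + $162.99 + $152.67 + $63.30 + $351.66 + $177.59 + $144.59 = $2681.36
Net pay = $5860.92 − $2681.36 = $3179.56

$3179.56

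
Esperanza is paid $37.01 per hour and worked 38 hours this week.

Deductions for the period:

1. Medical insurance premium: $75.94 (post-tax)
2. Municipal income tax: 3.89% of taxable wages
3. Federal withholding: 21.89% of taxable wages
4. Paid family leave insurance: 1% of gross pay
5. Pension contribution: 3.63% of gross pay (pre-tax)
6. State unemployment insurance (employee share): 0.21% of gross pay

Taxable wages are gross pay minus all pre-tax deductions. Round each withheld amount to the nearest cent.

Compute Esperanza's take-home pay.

$912.98

Gross pay: 38 × $37.01 = $1406.38
Pension contribution: $1406.38 × 0.0363 = $51.05
Taxable wages = $1406.38 − $51.05 = $1355.33
Municipal income tax: $1355.33 × 0.0389 = $52.72
Federal withholding: $1355.33 × 0.2189 = $296.68
State unemployment insurance (employee share): $1406.38 × 0.0021 = $2.95
Paid family leave insurance: $1406.38 × 0.01 = $14.06
Medical insurance premium: $75.94
Total deductions = $51.05 + $52.72 + $296.68 + $2.95 + $14.06 + $75.94 = $493.40
Net pay = $1406.38 − $493.40 = $912.98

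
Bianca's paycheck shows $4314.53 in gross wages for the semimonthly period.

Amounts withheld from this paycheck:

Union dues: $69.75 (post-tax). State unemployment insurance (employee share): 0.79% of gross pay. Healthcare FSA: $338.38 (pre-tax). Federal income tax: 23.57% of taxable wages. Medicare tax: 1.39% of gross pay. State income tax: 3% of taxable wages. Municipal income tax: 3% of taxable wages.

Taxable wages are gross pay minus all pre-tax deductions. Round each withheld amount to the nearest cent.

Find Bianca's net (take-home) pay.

$2636.61

Healthcare FSA: $338.38
Taxable wages = $4314.53 − $338.38 = $3976.15
Federal income tax: $3976.15 × 0.2357 = $937.18
Municipal income tax: $3976.15 × 0.03 = $119.28
State income tax: $3976.15 × 0.03 = $119.28
State unemployment insurance (employee share): $4314.53 × 0.0079 = $34.08
Medicare tax: $4314.53 × 0.0139 = $59.97
Union dues: $69.75
Total deductions = $338.38 + $937.18 + $119.28 + $119.28 + $34.08 + $59.97 + $69.75 = $1677.92
Net pay = $4314.53 − $1677.92 = $2636.61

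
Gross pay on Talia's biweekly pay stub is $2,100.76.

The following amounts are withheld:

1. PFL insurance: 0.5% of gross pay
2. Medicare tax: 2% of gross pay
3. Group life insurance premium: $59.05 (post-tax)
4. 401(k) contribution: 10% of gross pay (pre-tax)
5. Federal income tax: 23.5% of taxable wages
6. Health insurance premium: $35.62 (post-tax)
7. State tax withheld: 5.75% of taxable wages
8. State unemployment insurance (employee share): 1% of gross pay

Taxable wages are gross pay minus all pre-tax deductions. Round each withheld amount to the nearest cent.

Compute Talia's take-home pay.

401(k) contribution: $2,100.76 × 0.1 = $210.08
Taxable wages = $2,100.76 − $210.08 = $1,890.68
Federal income tax: $1,890.68 × 0.235 = $444.31
State tax withheld: $1,890.68 × 0.0575 = $108.71
PFL insurance: $2,100.76 × 0.005 = $10.50
Medicare tax: $2,100.76 × 0.02 = $42.02
State unemployment insurance (employee share): $2,100.76 × 0.01 = $21.01
Group life insurance premium: $59.05
Health insurance premium: $35.62
Total deductions = $210.08 + $444.31 + $108.71 + $10.50 + $42.02 + $21.01 + $59.05 + $35.62 = $931.30
Net pay = $2,100.76 − $931.30 = $1,169.46

$1,169.46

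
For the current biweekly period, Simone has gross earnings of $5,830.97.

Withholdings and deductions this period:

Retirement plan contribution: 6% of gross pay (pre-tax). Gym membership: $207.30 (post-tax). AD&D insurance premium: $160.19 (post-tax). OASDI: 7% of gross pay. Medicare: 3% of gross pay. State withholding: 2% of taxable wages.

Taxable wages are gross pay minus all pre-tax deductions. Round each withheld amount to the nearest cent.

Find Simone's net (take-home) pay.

$4,420.90

Retirement plan contribution: $5,830.97 × 0.06 = $349.86
Taxable wages = $5,830.97 − $349.86 = $5,481.11
State withholding: $5,481.11 × 0.02 = $109.62
OASDI: $5,830.97 × 0.07 = $408.17
Medicare: $5,830.97 × 0.03 = $174.93
AD&D insurance premium: $160.19
Gym membership: $207.30
Total deductions = $349.86 + $109.62 + $408.17 + $174.93 + $160.19 + $207.30 = $1,410.07
Net pay = $5,830.97 − $1,410.07 = $4,420.90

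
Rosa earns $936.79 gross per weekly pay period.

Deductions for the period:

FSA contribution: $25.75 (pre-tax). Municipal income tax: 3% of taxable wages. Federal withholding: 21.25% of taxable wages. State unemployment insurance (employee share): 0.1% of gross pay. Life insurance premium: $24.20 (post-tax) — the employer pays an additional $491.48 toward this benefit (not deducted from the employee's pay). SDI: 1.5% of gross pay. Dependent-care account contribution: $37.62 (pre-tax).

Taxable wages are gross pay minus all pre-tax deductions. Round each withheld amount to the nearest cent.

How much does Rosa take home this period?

Dependent-care account contribution: $37.62
FSA contribution: $25.75
Pre-tax total = $37.62 + $25.75 = $63.37
Taxable wages = $936.79 − $63.37 = $873.42
Municipal income tax: $873.42 × 0.03 = $26.20
Federal withholding: $873.42 × 0.2125 = $185.60
SDI: $936.79 × 0.015 = $14.05
State unemployment insurance (employee share): $936.79 × 0.001 = $0.94
Life insurance premium: $24.20
(Employer's $491.48 toward life insurance premium is not withheld from the employee.)
Total deductions = $37.62 + $25.75 + $26.20 + $185.60 + $14.05 + $0.94 + $24.20 = $314.36
Net pay = $936.79 − $314.36 = $622.43

$622.43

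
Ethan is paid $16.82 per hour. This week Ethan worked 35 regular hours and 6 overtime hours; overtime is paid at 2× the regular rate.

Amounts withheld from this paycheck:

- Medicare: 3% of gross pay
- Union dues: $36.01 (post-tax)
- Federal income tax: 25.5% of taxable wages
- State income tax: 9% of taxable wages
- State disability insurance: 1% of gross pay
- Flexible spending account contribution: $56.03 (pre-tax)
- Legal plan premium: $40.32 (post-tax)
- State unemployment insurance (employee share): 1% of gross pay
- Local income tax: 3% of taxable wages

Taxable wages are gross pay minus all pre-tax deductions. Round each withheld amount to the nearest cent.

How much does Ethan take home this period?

$343.19

Regular pay: 35 × $16.82 = $588.70
Overtime pay: 6 × $16.82 × 2 = $201.84
Gross pay = $588.70 + $201.84 = $790.54
Flexible spending account contribution: $56.03
Taxable wages = $790.54 − $56.03 = $734.51
Federal income tax: $734.51 × 0.255 = $187.30
State income tax: $734.51 × 0.09 = $66.11
Local income tax: $734.51 × 0.03 = $22.04
Medicare: $790.54 × 0.03 = $23.72
State disability insurance: $790.54 × 0.01 = $7.91
State unemployment insurance (employee share): $790.54 × 0.01 = $7.91
Legal plan premium: $40.32
Union dues: $36.01
Total deductions = $56.03 + $187.30 + $66.11 + $22.04 + $23.72 + $7.91 + $7.91 + $40.32 + $36.01 = $447.35
Net pay = $790.54 − $447.35 = $343.19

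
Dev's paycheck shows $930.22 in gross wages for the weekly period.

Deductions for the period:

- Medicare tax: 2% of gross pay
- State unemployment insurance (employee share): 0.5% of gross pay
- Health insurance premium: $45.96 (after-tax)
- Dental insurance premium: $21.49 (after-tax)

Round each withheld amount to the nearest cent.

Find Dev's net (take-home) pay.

State unemployment insurance (employee share): $930.22 × 0.005 = $4.65
Medicare tax: $930.22 × 0.02 = $18.60
Dental insurance premium: $21.49
Health insurance premium: $45.96
Total deductions = $4.65 + $18.60 + $21.49 + $45.96 = $90.70
Net pay = $930.22 − $90.70 = $839.52

$839.52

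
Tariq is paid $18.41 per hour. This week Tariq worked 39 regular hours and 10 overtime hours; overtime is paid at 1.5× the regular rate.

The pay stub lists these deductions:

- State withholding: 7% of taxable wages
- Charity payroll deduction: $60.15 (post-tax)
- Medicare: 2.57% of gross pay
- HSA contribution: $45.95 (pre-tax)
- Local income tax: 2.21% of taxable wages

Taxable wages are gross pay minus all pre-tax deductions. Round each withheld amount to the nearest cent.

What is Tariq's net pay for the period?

Regular pay: 39 × $18.41 = $717.99
Overtime pay: 10 × $18.41 × 1.5 = $276.15
Gross pay = $717.99 + $276.15 = $994.14
HSA contribution: $45.95
Taxable wages = $994.14 − $45.95 = $948.19
State withholding: $948.19 × 0.07 = $66.37
Local income tax: $948.19 × 0.0221 = $20.95
Medicare: $994.14 × 0.0257 = $25.55
Charity payroll deduction: $60.15
Total deductions = $45.95 + $66.37 + $20.95 + $25.55 + $60.15 = $218.97
Net pay = $994.14 − $218.97 = $775.17

$775.17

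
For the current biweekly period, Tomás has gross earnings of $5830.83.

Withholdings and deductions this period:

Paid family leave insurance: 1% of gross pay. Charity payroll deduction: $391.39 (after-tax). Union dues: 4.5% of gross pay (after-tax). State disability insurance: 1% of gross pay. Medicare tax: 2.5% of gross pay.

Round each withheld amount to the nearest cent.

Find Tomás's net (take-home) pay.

Medicare tax: $5830.83 × 0.025 = $145.77
Paid family leave insurance: $5830.83 × 0.01 = $58.31
State disability insurance: $5830.83 × 0.01 = $58.31
Union dues: $5830.83 × 0.045 = $262.39
Charity payroll deduction: $391.39
Total deductions = $145.77 + $58.31 + $58.31 + $262.39 + $391.39 = $916.17
Net pay = $5830.83 − $916.17 = $4914.66

$4914.66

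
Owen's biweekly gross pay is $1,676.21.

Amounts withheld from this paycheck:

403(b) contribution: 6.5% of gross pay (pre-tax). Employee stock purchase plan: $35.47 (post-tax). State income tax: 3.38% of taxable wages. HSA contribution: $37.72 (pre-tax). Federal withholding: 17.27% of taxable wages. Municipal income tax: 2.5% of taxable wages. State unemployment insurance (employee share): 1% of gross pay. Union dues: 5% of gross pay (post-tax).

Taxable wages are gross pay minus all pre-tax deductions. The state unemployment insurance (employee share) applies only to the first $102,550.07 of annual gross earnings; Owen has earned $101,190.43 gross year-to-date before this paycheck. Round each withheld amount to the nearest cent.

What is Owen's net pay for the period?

HSA contribution: $37.72
403(b) contribution: $1,676.21 × 0.065 = $108.95
Pre-tax total = $37.72 + $108.95 = $146.67
Taxable wages = $1,676.21 − $146.67 = $1,529.54
Federal withholding: $1,529.54 × 0.1727 = $264.15
State income tax: $1,529.54 × 0.0338 = $51.70
Municipal income tax: $1,529.54 × 0.025 = $38.24
State unemployment insurance (employee share): only $102,550.07 − $101,190.43 = $1,359.64 of this check is subject → $1,359.64 × 0.01 = $13.60
Union dues: $1,676.21 × 0.05 = $83.81
Employee stock purchase plan: $35.47
Total deductions = $37.72 + $108.95 + $264.15 + $51.70 + $38.24 + $13.60 + $83.81 + $35.47 = $633.64
Net pay = $1,676.21 − $633.64 = $1,042.57

$1,042.57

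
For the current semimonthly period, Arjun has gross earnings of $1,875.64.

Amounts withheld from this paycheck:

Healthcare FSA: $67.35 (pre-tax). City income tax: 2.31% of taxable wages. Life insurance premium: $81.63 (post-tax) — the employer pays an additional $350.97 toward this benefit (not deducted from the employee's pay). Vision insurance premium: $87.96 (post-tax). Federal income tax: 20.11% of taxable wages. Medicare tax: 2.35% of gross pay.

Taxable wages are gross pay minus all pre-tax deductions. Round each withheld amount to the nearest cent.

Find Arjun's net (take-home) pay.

Healthcare FSA: $67.35
Taxable wages = $1,875.64 − $67.35 = $1,808.29
City income tax: $1,808.29 × 0.0231 = $41.77
Federal income tax: $1,808.29 × 0.2011 = $363.65
Medicare tax: $1,875.64 × 0.0235 = $44.08
Vision insurance premium: $87.96
Life insurance premium: $81.63
(Employer's $350.97 toward life insurance premium is not withheld from the employee.)
Total deductions = $67.35 + $41.77 + $363.65 + $44.08 + $87.96 + $81.63 = $686.44
Net pay = $1,875.64 − $686.44 = $1,189.20

$1,189.20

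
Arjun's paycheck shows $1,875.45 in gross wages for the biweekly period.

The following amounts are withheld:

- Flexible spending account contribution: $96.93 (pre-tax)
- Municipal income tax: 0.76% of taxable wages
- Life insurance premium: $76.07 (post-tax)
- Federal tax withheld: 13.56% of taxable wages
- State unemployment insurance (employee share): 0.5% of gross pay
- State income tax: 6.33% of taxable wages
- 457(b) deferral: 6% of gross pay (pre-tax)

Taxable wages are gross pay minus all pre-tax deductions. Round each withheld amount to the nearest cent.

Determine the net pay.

$1,236.51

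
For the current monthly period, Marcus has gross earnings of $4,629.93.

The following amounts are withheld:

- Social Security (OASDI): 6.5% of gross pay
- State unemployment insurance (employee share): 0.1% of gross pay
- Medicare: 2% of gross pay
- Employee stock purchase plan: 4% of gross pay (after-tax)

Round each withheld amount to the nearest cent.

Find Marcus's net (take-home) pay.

State unemployment insurance (employee share): $4,629.93 × 0.001 = $4.63
Social Security (OASDI): $4,629.93 × 0.065 = $300.95
Medicare: $4,629.93 × 0.02 = $92.60
Employee stock purchase plan: $4,629.93 × 0.04 = $185.20
Total deductions = $4.63 + $300.95 + $92.60 + $185.20 = $583.38
Net pay = $4,629.93 − $583.38 = $4,046.55

$4,046.55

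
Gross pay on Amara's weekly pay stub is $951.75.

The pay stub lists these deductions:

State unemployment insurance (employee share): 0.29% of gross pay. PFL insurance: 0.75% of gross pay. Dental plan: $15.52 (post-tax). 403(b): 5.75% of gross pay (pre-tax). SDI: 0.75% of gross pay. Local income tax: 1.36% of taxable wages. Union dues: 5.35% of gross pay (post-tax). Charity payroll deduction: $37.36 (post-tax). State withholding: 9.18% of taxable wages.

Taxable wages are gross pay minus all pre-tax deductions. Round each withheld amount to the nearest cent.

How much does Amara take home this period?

403(b): $951.75 × 0.0575 = $54.73
Taxable wages = $951.75 − $54.73 = $897.02
Local income tax: $897.02 × 0.0136 = $12.20
State withholding: $897.02 × 0.0918 = $82.35
PFL insurance: $951.75 × 0.0075 = $7.14
State unemployment insurance (employee share): $951.75 × 0.0029 = $2.76
SDI: $951.75 × 0.0075 = $7.14
Union dues: $951.75 × 0.0535 = $50.92
Dental plan: $15.52
Charity payroll deduction: $37.36
Total deductions = $54.73 + $12.20 + $82.35 + $7.14 + $2.76 + $7.14 + $50.92 + $15.52 + $37.36 = $270.12
Net pay = $951.75 − $270.12 = $681.63

$681.63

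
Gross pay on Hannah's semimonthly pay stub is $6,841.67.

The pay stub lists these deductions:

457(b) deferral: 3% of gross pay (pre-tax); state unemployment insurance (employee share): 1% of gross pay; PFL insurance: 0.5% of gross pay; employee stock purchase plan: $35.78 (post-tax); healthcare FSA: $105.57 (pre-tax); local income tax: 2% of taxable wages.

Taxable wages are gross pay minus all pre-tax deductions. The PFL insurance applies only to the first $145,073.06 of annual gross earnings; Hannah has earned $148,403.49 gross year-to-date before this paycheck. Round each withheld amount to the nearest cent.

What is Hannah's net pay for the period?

$6,296.03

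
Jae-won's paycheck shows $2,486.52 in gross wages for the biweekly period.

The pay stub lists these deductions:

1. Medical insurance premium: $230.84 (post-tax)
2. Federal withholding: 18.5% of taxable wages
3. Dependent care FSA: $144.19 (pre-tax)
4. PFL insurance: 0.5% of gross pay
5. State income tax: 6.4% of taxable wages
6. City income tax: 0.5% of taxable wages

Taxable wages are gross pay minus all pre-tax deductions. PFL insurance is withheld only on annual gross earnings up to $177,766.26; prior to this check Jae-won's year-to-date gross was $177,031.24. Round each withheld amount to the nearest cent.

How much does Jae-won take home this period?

$1,512.86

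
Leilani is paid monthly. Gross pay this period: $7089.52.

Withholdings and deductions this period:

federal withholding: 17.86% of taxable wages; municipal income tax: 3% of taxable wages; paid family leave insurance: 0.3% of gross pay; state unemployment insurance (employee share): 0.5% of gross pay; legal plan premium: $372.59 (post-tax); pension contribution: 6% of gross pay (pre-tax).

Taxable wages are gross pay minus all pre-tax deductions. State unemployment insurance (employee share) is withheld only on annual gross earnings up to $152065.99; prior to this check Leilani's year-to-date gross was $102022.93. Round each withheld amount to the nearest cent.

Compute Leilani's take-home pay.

Pension contribution: $7089.52 × 0.06 = $425.37
Taxable wages = $7089.52 − $425.37 = $6664.15
Federal withholding: $6664.15 × 0.1786 = $1190.22
Municipal income tax: $6664.15 × 0.03 = $199.92
State unemployment insurance (employee share): cap not yet reached, full $7089.52 is subject → $7089.52 × 0.005 = $35.45
Paid family leave insurance: $7089.52 × 0.003 = $21.27
Legal plan premium: $372.59
Total deductions = $425.37 + $1190.22 + $199.92 + $35.45 + $21.27 + $372.59 = $2244.82
Net pay = $7089.52 − $2244.82 = $4844.70

$4844.70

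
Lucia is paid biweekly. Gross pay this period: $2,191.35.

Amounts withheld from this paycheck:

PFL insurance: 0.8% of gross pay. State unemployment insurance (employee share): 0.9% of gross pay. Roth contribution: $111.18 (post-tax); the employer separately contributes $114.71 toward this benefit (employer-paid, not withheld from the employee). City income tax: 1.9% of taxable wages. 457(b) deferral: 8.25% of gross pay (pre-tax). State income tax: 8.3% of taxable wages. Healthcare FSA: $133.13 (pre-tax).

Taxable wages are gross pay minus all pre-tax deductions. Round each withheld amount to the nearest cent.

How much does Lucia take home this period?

$1,537.50

Healthcare FSA: $133.13
457(b) deferral: $2,191.35 × 0.0825 = $180.79
Pre-tax total = $133.13 + $180.79 = $313.92
Taxable wages = $2,191.35 − $313.92 = $1,877.43
State income tax: $1,877.43 × 0.083 = $155.83
City income tax: $1,877.43 × 0.019 = $35.67
State unemployment insurance (employee share): $2,191.35 × 0.009 = $19.72
PFL insurance: $2,191.35 × 0.008 = $17.53
Roth contribution: $111.18
(Employer's $114.71 toward Roth contribution is not withheld from the employee.)
Total deductions = $133.13 + $180.79 + $155.83 + $35.67 + $19.72 + $17.53 + $111.18 = $653.85
Net pay = $2,191.35 − $653.85 = $1,537.50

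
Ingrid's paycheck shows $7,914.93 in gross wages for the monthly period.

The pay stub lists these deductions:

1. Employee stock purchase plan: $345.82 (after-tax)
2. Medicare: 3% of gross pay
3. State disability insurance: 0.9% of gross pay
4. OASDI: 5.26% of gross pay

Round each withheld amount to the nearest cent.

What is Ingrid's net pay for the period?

Medicare: $7,914.93 × 0.03 = $237.45
OASDI: $7,914.93 × 0.0526 = $416.33
State disability insurance: $7,914.93 × 0.009 = $71.23
Employee stock purchase plan: $345.82
Total deductions = $237.45 + $416.33 + $71.23 + $345.82 = $1,070.83
Net pay = $7,914.93 − $1,070.83 = $6,844.10

$6,844.10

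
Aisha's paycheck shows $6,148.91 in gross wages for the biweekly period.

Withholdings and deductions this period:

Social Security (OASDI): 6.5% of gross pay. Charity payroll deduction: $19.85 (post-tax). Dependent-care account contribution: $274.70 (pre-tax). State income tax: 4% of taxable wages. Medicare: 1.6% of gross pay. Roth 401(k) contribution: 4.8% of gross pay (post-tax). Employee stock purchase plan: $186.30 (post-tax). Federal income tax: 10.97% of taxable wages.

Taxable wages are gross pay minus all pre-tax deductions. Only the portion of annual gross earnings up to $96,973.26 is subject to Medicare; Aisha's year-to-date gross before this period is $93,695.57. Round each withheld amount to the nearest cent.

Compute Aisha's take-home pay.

Dependent-care account contribution: $274.70
Taxable wages = $6,148.91 − $274.70 = $5,874.21
State income tax: $5,874.21 × 0.04 = $234.97
Federal income tax: $5,874.21 × 0.1097 = $644.40
Social Security (OASDI): $6,148.91 × 0.065 = $399.68
Medicare: only $96,973.26 − $93,695.57 = $3,277.69 of this check is subject → $3,277.69 × 0.016 = $52.44
Charity payroll deduction: $19.85
Employee stock purchase plan: $186.30
Roth 401(k) contribution: $6,148.91 × 0.048 = $295.15
Total deductions = $274.70 + $234.97 + $644.40 + $399.68 + $52.44 + $19.85 + $186.30 + $295.15 = $2,107.49
Net pay = $6,148.91 − $2,107.49 = $4,041.42

$4,041.42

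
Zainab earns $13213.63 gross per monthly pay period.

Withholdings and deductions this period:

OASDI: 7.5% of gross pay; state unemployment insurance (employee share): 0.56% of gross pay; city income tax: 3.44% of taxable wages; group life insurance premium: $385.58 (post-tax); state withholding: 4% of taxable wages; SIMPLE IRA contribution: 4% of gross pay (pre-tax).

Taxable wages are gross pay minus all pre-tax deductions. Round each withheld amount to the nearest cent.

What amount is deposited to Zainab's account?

SIMPLE IRA contribution: $13213.63 × 0.04 = $528.55
Taxable wages = $13213.63 − $528.55 = $12685.08
State withholding: $12685.08 × 0.04 = $507.40
City income tax: $12685.08 × 0.0344 = $436.37
State unemployment insurance (employee share): $13213.63 × 0.0056 = $74.00
OASDI: $13213.63 × 0.075 = $991.02
Group life insurance premium: $385.58
Total deductions = $528.55 + $507.40 + $436.37 + $74.00 + $991.02 + $385.58 = $2922.92
Net pay = $13213.63 − $2922.92 = $10290.71

$10290.71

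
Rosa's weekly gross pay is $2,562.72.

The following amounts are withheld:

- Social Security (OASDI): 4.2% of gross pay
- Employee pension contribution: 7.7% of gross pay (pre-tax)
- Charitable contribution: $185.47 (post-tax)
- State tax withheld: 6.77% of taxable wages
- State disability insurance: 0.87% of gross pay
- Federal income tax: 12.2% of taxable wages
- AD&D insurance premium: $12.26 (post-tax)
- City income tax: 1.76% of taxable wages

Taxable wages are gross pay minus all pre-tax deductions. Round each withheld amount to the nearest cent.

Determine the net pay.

Employee pension contribution: $2,562.72 × 0.077 = $197.33
Taxable wages = $2,562.72 − $197.33 = $2,365.39
State tax withheld: $2,365.39 × 0.0677 = $160.14
City income tax: $2,365.39 × 0.0176 = $41.63
Federal income tax: $2,365.39 × 0.122 = $288.58
Social Security (OASDI): $2,562.72 × 0.042 = $107.63
State disability insurance: $2,562.72 × 0.0087 = $22.30
AD&D insurance premium: $12.26
Charitable contribution: $185.47
Total deductions = $197.33 + $160.14 + $41.63 + $288.58 + $107.63 + $22.30 + $12.26 + $185.47 = $1,015.34
Net pay = $2,562.72 − $1,015.34 = $1,547.38

$1,547.38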